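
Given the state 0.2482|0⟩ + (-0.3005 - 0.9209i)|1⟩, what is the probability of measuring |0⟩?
0.0616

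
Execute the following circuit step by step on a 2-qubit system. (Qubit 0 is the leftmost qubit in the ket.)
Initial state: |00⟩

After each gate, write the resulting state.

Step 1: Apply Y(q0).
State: i|10⟩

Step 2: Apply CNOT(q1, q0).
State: i|10⟩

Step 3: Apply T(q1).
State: i|10⟩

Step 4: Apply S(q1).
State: i|10⟩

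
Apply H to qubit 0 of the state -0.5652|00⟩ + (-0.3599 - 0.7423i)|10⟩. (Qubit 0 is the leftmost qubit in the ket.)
(-0.6541 - 0.5249i)|00⟩ + (-0.1452 + 0.5249i)|10⟩

H on qubit 0 mixes each pair of kets that differ only in qubit 0: amplitudes (a, b) of (|…0…⟩, |…1…⟩) become ((a + b)/√2, (a − b)/√2). Kets absent from the input have amplitude 0.
(|00⟩, |10⟩): (a, b) = (-0.5652, (-0.3599 - 0.7423i)) → ((-0.6541 - 0.5249i), (-0.1452 + 0.5249i))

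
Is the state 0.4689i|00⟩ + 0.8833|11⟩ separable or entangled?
Entangled

Writing the state as a|00⟩ + b|01⟩ + c|10⟩ + d|11⟩, it is a product state iff ad − bc = 0.
Here (a, b, c, d) = (0.4689i, 0, 0, 0.8833): ad − bc = (0.4689i)(0.8833) − (0)(0) = 0.4142i ≠ 0, so the state is entangled.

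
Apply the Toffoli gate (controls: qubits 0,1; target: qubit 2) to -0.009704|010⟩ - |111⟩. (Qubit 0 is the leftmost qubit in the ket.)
-0.009704|010⟩ - |110⟩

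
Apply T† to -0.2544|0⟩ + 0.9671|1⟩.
-0.2544|0⟩ + (0.6838 - 0.6838i)|1⟩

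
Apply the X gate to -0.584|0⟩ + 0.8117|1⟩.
0.8117|0⟩ - 0.584|1⟩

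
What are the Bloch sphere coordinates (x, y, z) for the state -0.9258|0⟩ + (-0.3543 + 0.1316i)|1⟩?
(0.656, -0.2437, 0.7143)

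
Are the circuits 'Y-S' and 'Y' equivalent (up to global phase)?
No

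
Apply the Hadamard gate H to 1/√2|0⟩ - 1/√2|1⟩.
|1⟩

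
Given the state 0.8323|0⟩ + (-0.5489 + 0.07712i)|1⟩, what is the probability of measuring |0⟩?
0.6927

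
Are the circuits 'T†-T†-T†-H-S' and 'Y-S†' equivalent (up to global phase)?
No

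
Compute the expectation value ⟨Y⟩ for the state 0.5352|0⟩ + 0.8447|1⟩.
0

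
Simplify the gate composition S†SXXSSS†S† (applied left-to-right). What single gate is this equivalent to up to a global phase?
I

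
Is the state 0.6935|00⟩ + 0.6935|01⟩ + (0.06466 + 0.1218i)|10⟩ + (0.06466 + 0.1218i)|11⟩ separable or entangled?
Separable

Writing the state as a|00⟩ + b|01⟩ + c|10⟩ + d|11⟩, it is a product state iff ad − bc = 0.
Here (a, b, c, d) = (0.6935, 0.6935, (0.06466 + 0.1218i), (0.06466 + 0.1218i)): ad − bc = (0.6935)(0.06466 + 0.1218i) − (0.6935)(0.06466 + 0.1218i) = 0, so the state is separable.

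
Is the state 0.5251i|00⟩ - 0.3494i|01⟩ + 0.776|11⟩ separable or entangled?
Entangled

Writing the state as a|00⟩ + b|01⟩ + c|10⟩ + d|11⟩, it is a product state iff ad − bc = 0.
Here (a, b, c, d) = (0.5251i, -0.3494i, 0, 0.776): ad − bc = (0.5251i)(0.776) − (-0.3494i)(0) = 0.4075i ≠ 0, so the state is entangled.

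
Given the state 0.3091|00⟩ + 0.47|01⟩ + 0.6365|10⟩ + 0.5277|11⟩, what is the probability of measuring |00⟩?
0.09554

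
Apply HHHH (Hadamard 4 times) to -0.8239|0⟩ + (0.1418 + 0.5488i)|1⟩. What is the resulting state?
-0.8239|0⟩ + (0.1418 + 0.5488i)|1⟩

H² = I, so an even number of Hadamards cancels: H^4 = I and the state is unchanged.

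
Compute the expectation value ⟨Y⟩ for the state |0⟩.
0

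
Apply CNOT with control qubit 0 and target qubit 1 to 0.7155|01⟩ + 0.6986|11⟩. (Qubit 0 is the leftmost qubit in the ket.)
0.7155|01⟩ + 0.6986|10⟩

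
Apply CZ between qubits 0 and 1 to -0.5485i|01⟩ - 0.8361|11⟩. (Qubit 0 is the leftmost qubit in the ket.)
-0.5485i|01⟩ + 0.8361|11⟩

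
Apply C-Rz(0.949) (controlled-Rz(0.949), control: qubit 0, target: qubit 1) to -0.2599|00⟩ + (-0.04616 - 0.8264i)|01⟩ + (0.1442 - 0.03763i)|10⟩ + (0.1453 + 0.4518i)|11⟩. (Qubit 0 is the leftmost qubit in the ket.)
-0.2599|00⟩ + (-0.04616 - 0.8264i)|01⟩ + (0.1111 - 0.09936i)|10⟩ + (-0.07718 + 0.4683i)|11⟩

C-Rz(0.949) leaves the control-|0⟩ kets |00⟩, |01⟩ unchanged and applies Rz(0.949) to qubit 1 on the control-|1⟩ pair (|10⟩, |11⟩).
Rz(0.949) = [[e^(−iθ/2), 0], [0, e^(iθ/2)]] with e^(±iθ/2) = cos(θ/2) ± i·sin(θ/2); θ = 0.949, cos(θ/2) ≈ 0.889521, sin(θ/2) ≈ 0.456894.
With a = amp(|10⟩) = (0.1442 - 0.03763i) and b = amp(|11⟩) = (0.1453 + 0.4518i):
new amp(|10⟩) = (0.889521 - 0.456894i)·a = (0.1111 - 0.09936i)
new amp(|11⟩) = (0.889521 + 0.456894i)·b = (-0.07718 + 0.4683i)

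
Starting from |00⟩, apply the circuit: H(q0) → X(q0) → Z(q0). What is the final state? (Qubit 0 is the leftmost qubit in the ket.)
1/√2|00⟩ - 1/√2|10⟩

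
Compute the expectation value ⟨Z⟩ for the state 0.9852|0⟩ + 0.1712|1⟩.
0.9413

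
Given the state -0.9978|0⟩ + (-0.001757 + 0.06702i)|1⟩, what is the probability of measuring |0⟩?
0.9956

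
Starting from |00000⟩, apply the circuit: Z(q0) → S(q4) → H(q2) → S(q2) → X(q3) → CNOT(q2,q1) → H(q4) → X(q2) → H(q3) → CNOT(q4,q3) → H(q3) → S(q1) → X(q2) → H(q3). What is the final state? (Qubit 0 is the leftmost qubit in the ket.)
1/√8|00000⟩ - 1/√8|00001⟩ - 1/√8|00010⟩ + 1/√8|00011⟩ - 1/√8|01100⟩ + 1/√8|01101⟩ + 1/√8|01110⟩ - 1/√8|01111⟩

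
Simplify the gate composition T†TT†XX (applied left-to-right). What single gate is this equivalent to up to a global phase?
T†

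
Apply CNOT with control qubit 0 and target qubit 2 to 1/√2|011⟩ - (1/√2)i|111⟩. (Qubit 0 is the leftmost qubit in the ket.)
1/√2|011⟩ - (1/√2)i|110⟩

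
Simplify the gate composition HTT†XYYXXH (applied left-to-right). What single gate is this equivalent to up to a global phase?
Z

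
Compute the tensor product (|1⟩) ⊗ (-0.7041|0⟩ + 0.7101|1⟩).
-0.7041|10⟩ + 0.7101|11⟩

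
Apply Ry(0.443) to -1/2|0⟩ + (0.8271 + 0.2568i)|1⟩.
(-0.6695 - 0.05642i)|0⟩ + (0.697 + 0.2505i)|1⟩

Ry(0.443) = [[cos(θ/2), −sin(θ/2)], [sin(θ/2), cos(θ/2)]]; θ = 0.443, cos(θ/2) ≈ 0.975569, sin(θ/2) ≈ 0.219693.
With a = amp(|0⟩) = -1/2 and b = amp(|1⟩) = (0.8271 + 0.2568i):
new amp(|0⟩) = (0.975569)·a + (-0.219693)·b = (-0.6695 - 0.05642i)
new amp(|1⟩) = (0.219693)·a + (0.975569)·b = (0.697 + 0.2505i)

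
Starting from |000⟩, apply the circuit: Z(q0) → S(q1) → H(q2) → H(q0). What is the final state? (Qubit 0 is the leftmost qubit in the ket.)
1/2|000⟩ + 1/2|001⟩ + 1/2|100⟩ + 1/2|101⟩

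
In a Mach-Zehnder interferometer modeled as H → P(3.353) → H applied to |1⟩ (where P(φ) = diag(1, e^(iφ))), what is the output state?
(0.9889 + 0.1049i)|0⟩ + (0.01113 - 0.1049i)|1⟩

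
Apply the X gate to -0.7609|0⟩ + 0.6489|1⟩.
0.6489|0⟩ - 0.7609|1⟩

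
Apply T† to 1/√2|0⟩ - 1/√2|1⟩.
1/√2|0⟩ + (-1/2 + (1/2)i)|1⟩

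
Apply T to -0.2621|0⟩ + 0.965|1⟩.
-0.2621|0⟩ + (0.6824 + 0.6824i)|1⟩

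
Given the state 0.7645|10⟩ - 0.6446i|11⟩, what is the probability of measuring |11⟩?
0.4155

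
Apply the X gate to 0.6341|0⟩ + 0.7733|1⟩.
0.7733|0⟩ + 0.6341|1⟩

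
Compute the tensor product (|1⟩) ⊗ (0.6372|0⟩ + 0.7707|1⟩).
0.6372|10⟩ + 0.7707|11⟩

amp(|b₁b₂…⟩) = product of the factor amplitudes for bits b₁, b₂, …; only kets whose every factor amplitude is nonzero survive.
|10⟩: (1)(0.6372) = 0.6372
|11⟩: (1)(0.7707) = 0.7707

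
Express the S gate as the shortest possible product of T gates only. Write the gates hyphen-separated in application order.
T-T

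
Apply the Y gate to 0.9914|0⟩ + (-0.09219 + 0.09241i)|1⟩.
(0.09241 + 0.09219i)|0⟩ + 0.9914i|1⟩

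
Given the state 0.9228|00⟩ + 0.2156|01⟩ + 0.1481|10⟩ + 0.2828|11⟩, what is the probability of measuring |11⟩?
0.07998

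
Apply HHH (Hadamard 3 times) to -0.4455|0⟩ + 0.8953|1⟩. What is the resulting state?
0.3181|0⟩ - 0.9481|1⟩

H² = I, so H^3 = H: a single Hadamard. With (a, b) = (-0.4455, 0.8953), H gives ((a + b)/√2, (a − b)/√2) = (0.3181, -0.9481).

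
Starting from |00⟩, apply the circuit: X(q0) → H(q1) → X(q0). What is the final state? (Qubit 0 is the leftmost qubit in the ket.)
1/√2|00⟩ + 1/√2|01⟩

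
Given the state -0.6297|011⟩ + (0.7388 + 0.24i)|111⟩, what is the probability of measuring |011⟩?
0.3965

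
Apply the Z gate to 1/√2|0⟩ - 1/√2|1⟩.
1/√2|0⟩ + 1/√2|1⟩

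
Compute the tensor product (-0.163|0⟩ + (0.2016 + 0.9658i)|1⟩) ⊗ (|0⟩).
-0.163|00⟩ + (0.2016 + 0.9658i)|10⟩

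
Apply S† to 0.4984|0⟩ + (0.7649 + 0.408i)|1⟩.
0.4984|0⟩ + (0.408 - 0.7649i)|1⟩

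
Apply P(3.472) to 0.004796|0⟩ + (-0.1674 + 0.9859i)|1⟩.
0.004796|0⟩ + (0.4782 - 0.8783i)|1⟩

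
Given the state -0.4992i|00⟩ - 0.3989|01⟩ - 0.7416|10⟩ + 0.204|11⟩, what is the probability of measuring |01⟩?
0.1591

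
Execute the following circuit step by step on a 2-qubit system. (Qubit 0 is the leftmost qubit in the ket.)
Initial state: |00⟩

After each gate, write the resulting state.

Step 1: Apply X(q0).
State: |10⟩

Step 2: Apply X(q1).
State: |11⟩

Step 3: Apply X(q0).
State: |01⟩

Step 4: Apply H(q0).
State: 1/√2|01⟩ + 1/√2|11⟩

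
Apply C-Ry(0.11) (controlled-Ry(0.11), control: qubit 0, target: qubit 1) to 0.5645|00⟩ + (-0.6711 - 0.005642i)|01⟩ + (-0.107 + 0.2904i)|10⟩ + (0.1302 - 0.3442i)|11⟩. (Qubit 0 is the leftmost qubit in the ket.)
0.5645|00⟩ + (-0.6711 - 0.005642i)|01⟩ + (-0.114 + 0.3089i)|10⟩ + (0.1241 - 0.3277i)|11⟩

C-Ry(0.11) leaves the control-|0⟩ kets |00⟩, |01⟩ unchanged and applies Ry(0.11) to qubit 1 on the control-|1⟩ pair (|10⟩, |11⟩).
Ry(0.11) = [[cos(θ/2), −sin(θ/2)], [sin(θ/2), cos(θ/2)]]; θ = 0.11, cos(θ/2) ≈ 0.998488, sin(θ/2) ≈ 0.0549723.
With a = amp(|10⟩) = (-0.107 + 0.2904i) and b = amp(|11⟩) = (0.1302 - 0.3442i):
new amp(|10⟩) = (0.998488)·a + (-0.0549723)·b = (-0.114 + 0.3089i)
new amp(|11⟩) = (0.0549723)·a + (0.998488)·b = (0.1241 - 0.3277i)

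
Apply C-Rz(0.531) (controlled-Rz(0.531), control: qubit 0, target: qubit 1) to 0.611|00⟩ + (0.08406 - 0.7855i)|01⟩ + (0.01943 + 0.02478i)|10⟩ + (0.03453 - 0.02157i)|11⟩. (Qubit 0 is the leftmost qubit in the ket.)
0.611|00⟩ + (0.08406 - 0.7855i)|01⟩ + (0.02525 + 0.01881i)|10⟩ + (0.03898 - 0.01175i)|11⟩

C-Rz(0.531) leaves the control-|0⟩ kets |00⟩, |01⟩ unchanged and applies Rz(0.531) to qubit 1 on the control-|1⟩ pair (|10⟩, |11⟩).
Rz(0.531) = [[e^(−iθ/2), 0], [0, e^(iθ/2)]] with e^(±iθ/2) = cos(θ/2) ± i·sin(θ/2); θ = 0.531, cos(θ/2) ≈ 0.964961, sin(θ/2) ≈ 0.262392.
With a = amp(|10⟩) = (0.01943 + 0.02478i) and b = amp(|11⟩) = (0.03453 - 0.02157i):
new amp(|10⟩) = (0.964961 - 0.262392i)·a = (0.02525 + 0.01881i)
new amp(|11⟩) = (0.964961 + 0.262392i)·b = (0.03898 - 0.01175i)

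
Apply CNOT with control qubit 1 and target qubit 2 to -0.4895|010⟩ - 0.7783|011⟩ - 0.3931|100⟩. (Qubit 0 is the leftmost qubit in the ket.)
-0.7783|010⟩ - 0.4895|011⟩ - 0.3931|100⟩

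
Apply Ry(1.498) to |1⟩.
-0.6809|0⟩ + 0.7324|1⟩

Ry(1.498) = [[cos(θ/2), −sin(θ/2)], [sin(θ/2), cos(θ/2)]]; θ = 1.498, cos(θ/2) ≈ 0.73237, sin(θ/2) ≈ 0.680907.
With a = amp(|0⟩) = 0 and b = amp(|1⟩) = 1:
new amp(|0⟩) = (0.73237)·a + (-0.680907)·b = -0.6809
new amp(|1⟩) = (0.680907)·a + (0.73237)·b = 0.7324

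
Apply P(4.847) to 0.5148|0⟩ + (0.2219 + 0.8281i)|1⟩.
0.5148|0⟩ + (0.8504 - 0.1088i)|1⟩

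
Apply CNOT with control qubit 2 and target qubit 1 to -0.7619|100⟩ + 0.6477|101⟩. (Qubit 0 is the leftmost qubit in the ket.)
-0.7619|100⟩ + 0.6477|111⟩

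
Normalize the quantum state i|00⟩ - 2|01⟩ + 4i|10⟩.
0.2182i|00⟩ - 0.4364|01⟩ + 0.8729i|10⟩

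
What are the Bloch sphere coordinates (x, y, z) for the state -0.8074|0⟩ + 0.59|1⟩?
(-0.9527, 0, 0.3038)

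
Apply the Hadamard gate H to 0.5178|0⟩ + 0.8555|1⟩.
0.9711|0⟩ - 0.2388|1⟩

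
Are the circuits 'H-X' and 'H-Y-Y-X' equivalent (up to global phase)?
Yes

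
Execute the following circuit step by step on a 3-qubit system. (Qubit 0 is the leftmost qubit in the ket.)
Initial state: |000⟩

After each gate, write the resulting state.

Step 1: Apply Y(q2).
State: i|001⟩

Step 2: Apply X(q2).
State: i|000⟩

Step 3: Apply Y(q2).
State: -|001⟩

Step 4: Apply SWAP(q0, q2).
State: -|100⟩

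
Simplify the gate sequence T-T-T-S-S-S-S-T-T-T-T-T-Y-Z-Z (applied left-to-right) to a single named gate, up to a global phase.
Y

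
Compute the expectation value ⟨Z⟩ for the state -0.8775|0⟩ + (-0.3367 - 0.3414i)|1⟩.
0.5401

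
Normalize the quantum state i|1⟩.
i|1⟩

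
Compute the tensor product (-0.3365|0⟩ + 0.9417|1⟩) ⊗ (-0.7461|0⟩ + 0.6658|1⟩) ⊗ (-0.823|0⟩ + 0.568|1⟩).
-0.2066|000⟩ + 0.1426|001⟩ + 0.1844|010⟩ - 0.1273|011⟩ + 0.5782|100⟩ - 0.3991|101⟩ - 0.516|110⟩ + 0.3561|111⟩

amp(|b₁b₂…⟩) = product of the factor amplitudes for bits b₁, b₂, …; only kets whose every factor amplitude is nonzero survive.
|000⟩: (-0.3365)(-0.7461)(-0.823) = -0.2066
|001⟩: (-0.3365)(-0.7461)(0.568) = 0.1426
|010⟩: (-0.3365)(0.6658)(-0.823) = 0.1844
|011⟩: (-0.3365)(0.6658)(0.568) = -0.1273
|100⟩: (0.9417)(-0.7461)(-0.823) = 0.5782
|101⟩: (0.9417)(-0.7461)(0.568) = -0.3991
|110⟩: (0.9417)(0.6658)(-0.823) = -0.516
|111⟩: (0.9417)(0.6658)(0.568) = 0.3561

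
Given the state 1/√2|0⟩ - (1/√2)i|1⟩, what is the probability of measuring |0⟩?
1/2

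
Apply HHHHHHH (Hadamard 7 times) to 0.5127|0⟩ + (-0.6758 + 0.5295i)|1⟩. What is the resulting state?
(-0.1153 + 0.3744i)|0⟩ + (0.8404 - 0.3744i)|1⟩

H² = I, so H^7 = H: a single Hadamard. With (a, b) = (0.5127, (-0.6758 + 0.5295i)), H gives ((a + b)/√2, (a − b)/√2) = ((-0.1153 + 0.3744i), (0.8404 - 0.3744i)).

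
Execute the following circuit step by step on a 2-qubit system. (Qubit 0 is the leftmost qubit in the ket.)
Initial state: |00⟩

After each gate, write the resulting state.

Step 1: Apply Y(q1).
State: i|01⟩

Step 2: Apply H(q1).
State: (1/√2)i|00⟩ - (1/√2)i|01⟩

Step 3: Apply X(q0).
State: (1/√2)i|10⟩ - (1/√2)i|11⟩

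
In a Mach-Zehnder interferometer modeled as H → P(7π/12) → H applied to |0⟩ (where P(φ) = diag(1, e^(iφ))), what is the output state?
(0.3706 + 0.483i)|0⟩ + (0.6294 - 0.483i)|1⟩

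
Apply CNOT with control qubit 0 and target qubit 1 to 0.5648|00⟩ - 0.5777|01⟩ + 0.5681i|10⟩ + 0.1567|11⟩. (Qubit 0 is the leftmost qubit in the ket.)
0.5648|00⟩ - 0.5777|01⟩ + 0.1567|10⟩ + 0.5681i|11⟩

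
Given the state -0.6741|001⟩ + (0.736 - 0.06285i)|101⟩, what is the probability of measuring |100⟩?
0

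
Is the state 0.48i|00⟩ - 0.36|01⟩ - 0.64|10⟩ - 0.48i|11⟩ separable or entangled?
Separable

Writing the state as a|00⟩ + b|01⟩ + c|10⟩ + d|11⟩, it is a product state iff ad − bc = 0.
Here (a, b, c, d) = (0.48i, -0.36, -0.64, -0.48i): ad − bc = (0.48i)(-0.48i) − (-0.36)(-0.64) = 0, so the state is separable.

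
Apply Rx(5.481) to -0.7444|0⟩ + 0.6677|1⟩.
(0.6853 - 0.2607i)|0⟩ + (-0.6147 + 0.2906i)|1⟩

Rx(5.481) = [[cos(θ/2), −i·sin(θ/2)], [−i·sin(θ/2), cos(θ/2)]]; θ = 5.481, cos(θ/2) ≈ -0.920635, sin(θ/2) ≈ 0.390425.
With a = amp(|0⟩) = -0.7444 and b = amp(|1⟩) = 0.6677:
new amp(|0⟩) = (-0.920635)·a + (-0.390425i)·b = (0.6853 - 0.2607i)
new amp(|1⟩) = (-0.390425i)·a + (-0.920635)·b = (-0.6147 + 0.2906i)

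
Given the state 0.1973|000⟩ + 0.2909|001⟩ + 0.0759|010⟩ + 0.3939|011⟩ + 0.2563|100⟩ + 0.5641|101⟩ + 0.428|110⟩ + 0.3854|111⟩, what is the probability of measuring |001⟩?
0.08462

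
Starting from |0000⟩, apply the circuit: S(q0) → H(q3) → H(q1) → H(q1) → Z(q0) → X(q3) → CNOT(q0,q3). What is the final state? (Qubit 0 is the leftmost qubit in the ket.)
1/√2|0000⟩ + 1/√2|0001⟩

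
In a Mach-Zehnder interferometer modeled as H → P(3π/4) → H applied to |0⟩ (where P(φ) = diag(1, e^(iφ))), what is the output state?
(0.1464 + (1/√8)i)|0⟩ + (0.8536 - (1/√8)i)|1⟩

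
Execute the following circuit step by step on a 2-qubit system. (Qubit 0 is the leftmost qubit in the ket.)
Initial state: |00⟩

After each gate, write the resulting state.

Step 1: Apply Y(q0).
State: i|10⟩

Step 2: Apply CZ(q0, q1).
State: i|10⟩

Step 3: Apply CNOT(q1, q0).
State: i|10⟩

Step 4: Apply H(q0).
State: (1/√2)i|00⟩ - (1/√2)i|10⟩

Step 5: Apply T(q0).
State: (1/√2)i|00⟩ + (1/2 - (1/2)i)|10⟩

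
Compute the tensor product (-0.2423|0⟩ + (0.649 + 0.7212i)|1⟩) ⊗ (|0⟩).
-0.2423|00⟩ + (0.649 + 0.7212i)|10⟩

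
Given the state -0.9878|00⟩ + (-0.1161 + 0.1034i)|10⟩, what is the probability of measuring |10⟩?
0.02417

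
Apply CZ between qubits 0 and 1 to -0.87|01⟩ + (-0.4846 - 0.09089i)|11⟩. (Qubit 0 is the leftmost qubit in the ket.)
-0.87|01⟩ + (0.4846 + 0.09089i)|11⟩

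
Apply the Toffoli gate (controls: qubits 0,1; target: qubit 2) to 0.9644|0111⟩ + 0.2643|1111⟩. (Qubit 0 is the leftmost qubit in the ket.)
0.9644|0111⟩ + 0.2643|1101⟩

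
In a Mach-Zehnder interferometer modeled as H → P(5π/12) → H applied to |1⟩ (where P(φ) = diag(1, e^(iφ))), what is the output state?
(0.3706 - 0.483i)|0⟩ + (0.6294 + 0.483i)|1⟩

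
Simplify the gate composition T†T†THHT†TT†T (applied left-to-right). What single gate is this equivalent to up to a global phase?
T†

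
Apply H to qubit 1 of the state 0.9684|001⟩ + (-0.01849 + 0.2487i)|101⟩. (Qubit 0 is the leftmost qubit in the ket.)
0.6848|001⟩ + 0.6848|011⟩ + (-0.01307 + 0.1759i)|101⟩ + (-0.01307 + 0.1759i)|111⟩

H on qubit 1 mixes each pair of kets that differ only in qubit 1: amplitudes (a, b) of (|…0…⟩, |…1…⟩) become ((a + b)/√2, (a − b)/√2). Kets absent from the input have amplitude 0.
(|001⟩, |011⟩): (a, b) = (0.9684, 0) → (0.6848, 0.6848)
(|101⟩, |111⟩): (a, b) = ((-0.01849 + 0.2487i), 0) → ((-0.01307 + 0.1759i), (-0.01307 + 0.1759i))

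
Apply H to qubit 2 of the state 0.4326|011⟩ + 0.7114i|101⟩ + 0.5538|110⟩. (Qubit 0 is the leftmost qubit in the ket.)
0.3059|010⟩ - 0.3059|011⟩ + 0.503i|100⟩ - 0.503i|101⟩ + 0.3916|110⟩ + 0.3916|111⟩

H on qubit 2 mixes each pair of kets that differ only in qubit 2: amplitudes (a, b) of (|…0…⟩, |…1…⟩) become ((a + b)/√2, (a − b)/√2). Kets absent from the input have amplitude 0.
(|010⟩, |011⟩): (a, b) = (0, 0.4326) → (0.3059, -0.3059)
(|100⟩, |101⟩): (a, b) = (0, 0.7114i) → (0.503i, -0.503i)
(|110⟩, |111⟩): (a, b) = (0.5538, 0) → (0.3916, 0.3916)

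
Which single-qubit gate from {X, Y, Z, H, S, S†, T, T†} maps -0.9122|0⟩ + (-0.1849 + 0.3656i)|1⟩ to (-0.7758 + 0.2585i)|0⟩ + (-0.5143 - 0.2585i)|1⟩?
H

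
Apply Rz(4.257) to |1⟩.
(-0.5292 + 0.8485i)|1⟩

Rz(4.257) = [[e^(−iθ/2), 0], [0, e^(iθ/2)]] with e^(±iθ/2) = cos(θ/2) ± i·sin(θ/2); θ = 4.257, cos(θ/2) ≈ -0.529239, sin(θ/2) ≈ 0.848473.
With a = amp(|0⟩) = 0 and b = amp(|1⟩) = 1:
new amp(|0⟩) = (-0.529239 - 0.848473i)·a = 0
new amp(|1⟩) = (-0.529239 + 0.848473i)·b = (-0.5292 + 0.8485i)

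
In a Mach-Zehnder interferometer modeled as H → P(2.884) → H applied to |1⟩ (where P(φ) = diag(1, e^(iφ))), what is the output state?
(0.9835 - 0.1274i)|0⟩ + (0.0165 + 0.1274i)|1⟩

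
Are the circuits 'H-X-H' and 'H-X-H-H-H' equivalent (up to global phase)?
Yes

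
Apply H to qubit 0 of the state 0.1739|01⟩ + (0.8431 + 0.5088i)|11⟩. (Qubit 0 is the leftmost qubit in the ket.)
(0.7191 + 0.3598i)|01⟩ + (-0.4732 - 0.3598i)|11⟩

H on qubit 0 mixes each pair of kets that differ only in qubit 0: amplitudes (a, b) of (|…0…⟩, |…1…⟩) become ((a + b)/√2, (a − b)/√2). Kets absent from the input have amplitude 0.
(|01⟩, |11⟩): (a, b) = (0.1739, (0.8431 + 0.5088i)) → ((0.7191 + 0.3598i), (-0.4732 - 0.3598i))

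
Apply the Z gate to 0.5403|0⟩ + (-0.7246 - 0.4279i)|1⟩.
0.5403|0⟩ + (0.7246 + 0.4279i)|1⟩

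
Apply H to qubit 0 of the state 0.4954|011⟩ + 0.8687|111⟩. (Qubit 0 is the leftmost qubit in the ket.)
0.9646|011⟩ - 0.264|111⟩

H on qubit 0 mixes each pair of kets that differ only in qubit 0: amplitudes (a, b) of (|…0…⟩, |…1…⟩) become ((a + b)/√2, (a − b)/√2). Kets absent from the input have amplitude 0.
(|011⟩, |111⟩): (a, b) = (0.4954, 0.8687) → (0.9646, -0.264)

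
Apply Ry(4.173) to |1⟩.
-0.8699|0⟩ - 0.4931|1⟩

Ry(4.173) = [[cos(θ/2), −sin(θ/2)], [sin(θ/2), cos(θ/2)]]; θ = 4.173, cos(θ/2) ≈ -0.493147, sin(θ/2) ≈ 0.869946.
With a = amp(|0⟩) = 0 and b = amp(|1⟩) = 1:
new amp(|0⟩) = (-0.493147)·a + (-0.869946)·b = -0.8699
new amp(|1⟩) = (0.869946)·a + (-0.493147)·b = -0.4931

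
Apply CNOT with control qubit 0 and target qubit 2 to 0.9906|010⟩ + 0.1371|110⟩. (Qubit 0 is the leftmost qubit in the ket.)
0.9906|010⟩ + 0.1371|111⟩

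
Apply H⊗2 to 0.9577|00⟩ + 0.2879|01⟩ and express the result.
0.6228|00⟩ + 0.3349|01⟩ + 0.6228|10⟩ + 0.3349|11⟩

H⊗2 gives amp(|y⟩) = (1/2) Σ_x (−1)^(x·y) amp(|x⟩), where x·y is the number of positions in which both x and y have a 1.
|00⟩: (0.9577 + 0.2879)/2 = 0.6228
|01⟩: (0.9577 - 0.2879)/2 = 0.3349
|10⟩: (0.9577 + 0.2879)/2 = 0.6228
|11⟩: (0.9577 - 0.2879)/2 = 0.3349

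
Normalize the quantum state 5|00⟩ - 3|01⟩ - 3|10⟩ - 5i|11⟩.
0.6063|00⟩ - 0.3638|01⟩ - 0.3638|10⟩ - 0.6063i|11⟩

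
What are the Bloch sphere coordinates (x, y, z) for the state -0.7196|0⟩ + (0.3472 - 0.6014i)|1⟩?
(-0.4997, 0.8655, 0.03559)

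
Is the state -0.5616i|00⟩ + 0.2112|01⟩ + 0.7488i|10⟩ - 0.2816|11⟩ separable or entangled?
Separable

Writing the state as a|00⟩ + b|01⟩ + c|10⟩ + d|11⟩, it is a product state iff ad − bc = 0.
Here (a, b, c, d) = (-0.5616i, 0.2112, 0.7488i, -0.2816): ad − bc = (-0.5616i)(-0.2816) − (0.2112)(0.7488i) = 0, so the state is separable.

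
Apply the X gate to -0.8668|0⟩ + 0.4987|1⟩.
0.4987|0⟩ - 0.8668|1⟩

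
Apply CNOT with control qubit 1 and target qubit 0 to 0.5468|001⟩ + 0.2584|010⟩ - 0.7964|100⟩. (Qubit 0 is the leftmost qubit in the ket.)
0.5468|001⟩ - 0.7964|100⟩ + 0.2584|110⟩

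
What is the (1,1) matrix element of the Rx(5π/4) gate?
-0.3827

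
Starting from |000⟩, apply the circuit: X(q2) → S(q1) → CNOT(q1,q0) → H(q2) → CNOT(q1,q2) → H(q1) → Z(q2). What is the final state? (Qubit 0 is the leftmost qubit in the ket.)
1/2|000⟩ + 1/2|001⟩ + 1/2|010⟩ + 1/2|011⟩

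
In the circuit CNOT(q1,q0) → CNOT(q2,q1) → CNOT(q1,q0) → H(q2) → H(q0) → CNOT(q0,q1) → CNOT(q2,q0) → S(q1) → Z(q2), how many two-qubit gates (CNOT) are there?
5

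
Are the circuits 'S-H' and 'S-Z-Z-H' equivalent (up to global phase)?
Yes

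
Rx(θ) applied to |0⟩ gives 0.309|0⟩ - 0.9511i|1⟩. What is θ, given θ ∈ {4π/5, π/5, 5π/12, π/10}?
4π/5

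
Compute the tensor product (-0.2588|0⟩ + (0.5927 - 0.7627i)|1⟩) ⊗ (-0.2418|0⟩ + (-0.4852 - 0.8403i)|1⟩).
0.06258|00⟩ + (0.1256 + 0.2175i)|01⟩ + (-0.1433 + 0.1844i)|10⟩ + (-0.9285 - 0.128i)|11⟩

amp(|b₁b₂…⟩) = product of the factor amplitudes for bits b₁, b₂, …; only kets whose every factor amplitude is nonzero survive.
|00⟩: (-0.2588)(-0.2418) = 0.06258
|01⟩: (-0.2588)(-0.4852 - 0.8403i) = (0.1256 + 0.2175i)
|10⟩: (0.5927 - 0.7627i)(-0.2418) = (-0.1433 + 0.1844i)
|11⟩: (0.5927 - 0.7627i)(-0.4852 - 0.8403i) = (-0.9285 - 0.128i)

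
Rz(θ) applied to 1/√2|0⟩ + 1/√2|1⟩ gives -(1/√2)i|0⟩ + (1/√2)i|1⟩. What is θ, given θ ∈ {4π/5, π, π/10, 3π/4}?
π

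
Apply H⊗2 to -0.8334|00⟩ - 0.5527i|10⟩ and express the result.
(-0.4167 - 0.2764i)|00⟩ + (-0.4167 - 0.2764i)|01⟩ + (-0.4167 + 0.2764i)|10⟩ + (-0.4167 + 0.2764i)|11⟩

H⊗2 gives amp(|y⟩) = (1/2) Σ_x (−1)^(x·y) amp(|x⟩), where x·y is the number of positions in which both x and y have a 1.
|00⟩: (-0.8334 - 0.5527i)/2 = (-0.4167 - 0.2764i)
|01⟩: (-0.8334 - 0.5527i)/2 = (-0.4167 - 0.2764i)
|10⟩: (-0.8334 + 0.5527i)/2 = (-0.4167 + 0.2764i)
|11⟩: (-0.8334 + 0.5527i)/2 = (-0.4167 + 0.2764i)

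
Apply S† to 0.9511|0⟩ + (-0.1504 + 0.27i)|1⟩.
0.9511|0⟩ + (0.27 + 0.1504i)|1⟩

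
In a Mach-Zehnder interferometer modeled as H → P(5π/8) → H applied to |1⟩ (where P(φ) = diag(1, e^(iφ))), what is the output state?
(0.6913 - 0.4619i)|0⟩ + (0.3087 + 0.4619i)|1⟩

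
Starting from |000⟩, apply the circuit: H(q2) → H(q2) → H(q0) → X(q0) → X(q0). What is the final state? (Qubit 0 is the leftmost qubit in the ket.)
1/√2|000⟩ + 1/√2|100⟩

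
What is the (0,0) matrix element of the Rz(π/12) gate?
(0.9914 - 0.1305i)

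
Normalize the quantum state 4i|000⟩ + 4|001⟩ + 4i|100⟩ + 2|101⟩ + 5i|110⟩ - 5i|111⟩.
0.3961i|000⟩ + 0.3961|001⟩ + 0.3961i|100⟩ + 0.198|101⟩ + 0.4951i|110⟩ - 0.4951i|111⟩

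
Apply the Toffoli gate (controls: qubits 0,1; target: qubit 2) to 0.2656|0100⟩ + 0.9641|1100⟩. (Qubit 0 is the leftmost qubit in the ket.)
0.2656|0100⟩ + 0.9641|1110⟩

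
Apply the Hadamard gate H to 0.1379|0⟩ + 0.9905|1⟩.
0.7979|0⟩ - 0.6029|1⟩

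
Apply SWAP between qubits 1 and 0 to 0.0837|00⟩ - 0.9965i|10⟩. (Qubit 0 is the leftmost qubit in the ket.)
0.0837|00⟩ - 0.9965i|01⟩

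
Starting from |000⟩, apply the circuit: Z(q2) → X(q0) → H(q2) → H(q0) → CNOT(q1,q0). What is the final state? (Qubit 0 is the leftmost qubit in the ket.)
1/2|000⟩ + 1/2|001⟩ - 1/2|100⟩ - 1/2|101⟩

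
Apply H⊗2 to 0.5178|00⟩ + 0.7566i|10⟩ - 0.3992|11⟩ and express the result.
(0.0593 + 0.3783i)|00⟩ + (0.4585 + 0.3783i)|01⟩ + (0.4585 - 0.3783i)|10⟩ + (0.0593 - 0.3783i)|11⟩

H⊗2 gives amp(|y⟩) = (1/2) Σ_x (−1)^(x·y) amp(|x⟩), where x·y is the number of positions in which both x and y have a 1.
|00⟩: (0.5178 + 0.7566i - 0.3992)/2 = (0.0593 + 0.3783i)
|01⟩: (0.5178 + 0.7566i + 0.3992)/2 = (0.4585 + 0.3783i)
|10⟩: (0.5178 - 0.7566i + 0.3992)/2 = (0.4585 - 0.3783i)
|11⟩: (0.5178 - 0.7566i - 0.3992)/2 = (0.0593 - 0.3783i)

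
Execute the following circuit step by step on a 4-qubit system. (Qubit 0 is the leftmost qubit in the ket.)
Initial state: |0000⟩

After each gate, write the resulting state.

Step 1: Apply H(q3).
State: 1/√2|0000⟩ + 1/√2|0001⟩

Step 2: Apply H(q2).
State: 1/2|0000⟩ + 1/2|0001⟩ + 1/2|0010⟩ + 1/2|0011⟩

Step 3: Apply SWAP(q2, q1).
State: 1/2|0000⟩ + 1/2|0001⟩ + 1/2|0100⟩ + 1/2|0101⟩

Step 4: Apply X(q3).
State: 1/2|0000⟩ + 1/2|0001⟩ + 1/2|0100⟩ + 1/2|0101⟩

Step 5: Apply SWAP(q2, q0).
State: 1/2|0000⟩ + 1/2|0001⟩ + 1/2|0100⟩ + 1/2|0101⟩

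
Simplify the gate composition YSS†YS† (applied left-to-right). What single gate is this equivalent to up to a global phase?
S†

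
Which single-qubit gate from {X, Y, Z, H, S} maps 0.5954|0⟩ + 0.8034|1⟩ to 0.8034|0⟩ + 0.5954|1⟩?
X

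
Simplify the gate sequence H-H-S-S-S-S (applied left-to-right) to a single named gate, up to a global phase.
I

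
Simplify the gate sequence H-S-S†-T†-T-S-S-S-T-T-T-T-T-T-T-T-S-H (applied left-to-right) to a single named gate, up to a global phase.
I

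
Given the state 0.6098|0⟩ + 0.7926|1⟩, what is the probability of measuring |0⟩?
0.3719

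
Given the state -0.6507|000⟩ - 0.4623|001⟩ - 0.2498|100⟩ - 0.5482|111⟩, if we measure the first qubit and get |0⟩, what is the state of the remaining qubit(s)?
-0.8152|00⟩ - 0.5792|01⟩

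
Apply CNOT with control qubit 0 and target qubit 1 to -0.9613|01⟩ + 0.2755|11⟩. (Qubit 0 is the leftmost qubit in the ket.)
-0.9613|01⟩ + 0.2755|10⟩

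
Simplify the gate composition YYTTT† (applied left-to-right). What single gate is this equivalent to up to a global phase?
T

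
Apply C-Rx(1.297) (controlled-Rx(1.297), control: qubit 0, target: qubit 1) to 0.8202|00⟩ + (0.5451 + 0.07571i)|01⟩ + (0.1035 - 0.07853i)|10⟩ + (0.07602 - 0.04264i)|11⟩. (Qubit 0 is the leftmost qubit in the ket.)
0.8202|00⟩ + (0.5451 + 0.07571i)|01⟩ + (0.05673 - 0.1085i)|10⟩ + (0.01316 - 0.0965i)|11⟩

C-Rx(1.297) leaves the control-|0⟩ kets |00⟩, |01⟩ unchanged and applies Rx(1.297) to qubit 1 on the control-|1⟩ pair (|10⟩, |11⟩).
Rx(1.297) = [[cos(θ/2), −i·sin(θ/2)], [−i·sin(θ/2), cos(θ/2)]]; θ = 1.297, cos(θ/2) ≈ 0.796991, sin(θ/2) ≈ 0.603992.
With a = amp(|10⟩) = (0.1035 - 0.07853i) and b = amp(|11⟩) = (0.07602 - 0.04264i):
new amp(|10⟩) = (0.796991)·a + (-0.603992i)·b = (0.05673 - 0.1085i)
new amp(|11⟩) = (-0.603992i)·a + (0.796991)·b = (0.01316 - 0.0965i)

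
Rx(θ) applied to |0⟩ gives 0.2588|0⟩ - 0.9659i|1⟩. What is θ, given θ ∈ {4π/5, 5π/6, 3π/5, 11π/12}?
5π/6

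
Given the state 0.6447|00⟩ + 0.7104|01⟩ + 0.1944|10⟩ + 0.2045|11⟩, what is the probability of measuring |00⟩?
0.4156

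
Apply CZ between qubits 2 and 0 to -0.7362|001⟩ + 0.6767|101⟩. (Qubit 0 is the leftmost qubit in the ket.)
-0.7362|001⟩ - 0.6767|101⟩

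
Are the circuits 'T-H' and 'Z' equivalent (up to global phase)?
No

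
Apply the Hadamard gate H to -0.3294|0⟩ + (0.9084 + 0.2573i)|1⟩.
(0.4094 + 0.1819i)|0⟩ + (-0.8753 - 0.1819i)|1⟩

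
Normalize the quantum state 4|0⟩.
|0⟩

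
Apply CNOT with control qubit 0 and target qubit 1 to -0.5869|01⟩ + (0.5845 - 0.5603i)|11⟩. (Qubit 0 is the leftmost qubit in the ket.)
-0.5869|01⟩ + (0.5845 - 0.5603i)|10⟩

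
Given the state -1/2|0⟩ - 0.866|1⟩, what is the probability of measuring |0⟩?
1/4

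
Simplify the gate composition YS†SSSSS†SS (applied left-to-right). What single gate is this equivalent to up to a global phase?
Y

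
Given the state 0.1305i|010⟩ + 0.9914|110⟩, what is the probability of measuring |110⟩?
0.9829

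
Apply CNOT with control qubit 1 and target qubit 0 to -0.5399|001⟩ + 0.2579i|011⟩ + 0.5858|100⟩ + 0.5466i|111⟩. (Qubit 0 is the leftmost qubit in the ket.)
-0.5399|001⟩ + 0.5466i|011⟩ + 0.5858|100⟩ + 0.2579i|111⟩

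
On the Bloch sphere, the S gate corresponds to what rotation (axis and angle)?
Rotation by π/2 around the z-axis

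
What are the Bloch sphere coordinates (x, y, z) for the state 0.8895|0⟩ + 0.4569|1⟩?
(0.8128, 0, 0.5825)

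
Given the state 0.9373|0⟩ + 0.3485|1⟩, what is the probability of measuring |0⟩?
0.8785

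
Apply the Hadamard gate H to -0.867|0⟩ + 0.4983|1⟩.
-0.2607|0⟩ - 0.9654|1⟩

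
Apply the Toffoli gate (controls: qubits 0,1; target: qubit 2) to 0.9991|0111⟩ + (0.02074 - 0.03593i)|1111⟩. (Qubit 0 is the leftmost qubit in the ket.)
0.9991|0111⟩ + (0.02074 - 0.03593i)|1101⟩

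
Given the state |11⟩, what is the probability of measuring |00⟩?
0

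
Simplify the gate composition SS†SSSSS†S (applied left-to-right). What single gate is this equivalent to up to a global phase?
I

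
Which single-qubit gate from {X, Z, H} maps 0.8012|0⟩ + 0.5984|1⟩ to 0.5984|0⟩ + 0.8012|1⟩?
X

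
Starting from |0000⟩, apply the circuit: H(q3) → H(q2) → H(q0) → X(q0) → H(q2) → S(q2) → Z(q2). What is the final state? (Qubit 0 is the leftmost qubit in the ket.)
1/2|0000⟩ + 1/2|0001⟩ + 1/2|1000⟩ + 1/2|1001⟩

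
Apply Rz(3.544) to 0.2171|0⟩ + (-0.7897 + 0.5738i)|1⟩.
(-0.04339 - 0.2127i)|0⟩ + (-0.4044 - 0.8884i)|1⟩

Rz(3.544) = [[e^(−iθ/2), 0], [0, e^(iθ/2)]] with e^(±iθ/2) = cos(θ/2) ± i·sin(θ/2); θ = 3.544, cos(θ/2) ≈ -0.199849, sin(θ/2) ≈ 0.979827.
With a = amp(|0⟩) = 0.2171 and b = amp(|1⟩) = (-0.7897 + 0.5738i):
new amp(|0⟩) = (-0.199849 - 0.979827i)·a = (-0.04339 - 0.2127i)
new amp(|1⟩) = (-0.199849 + 0.979827i)·b = (-0.4044 - 0.8884i)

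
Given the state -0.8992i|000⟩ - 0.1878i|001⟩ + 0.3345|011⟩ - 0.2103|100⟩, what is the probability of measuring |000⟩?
0.8086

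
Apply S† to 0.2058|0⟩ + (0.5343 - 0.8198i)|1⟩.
0.2058|0⟩ + (-0.8198 - 0.5343i)|1⟩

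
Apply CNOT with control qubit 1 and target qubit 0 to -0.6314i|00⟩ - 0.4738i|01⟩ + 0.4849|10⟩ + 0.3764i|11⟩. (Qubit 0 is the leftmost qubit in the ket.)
-0.6314i|00⟩ + 0.3764i|01⟩ + 0.4849|10⟩ - 0.4738i|11⟩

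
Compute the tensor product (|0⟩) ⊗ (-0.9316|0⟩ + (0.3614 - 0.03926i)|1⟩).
-0.9316|00⟩ + (0.3614 - 0.03926i)|01⟩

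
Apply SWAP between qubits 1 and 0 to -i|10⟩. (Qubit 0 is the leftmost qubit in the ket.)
-i|01⟩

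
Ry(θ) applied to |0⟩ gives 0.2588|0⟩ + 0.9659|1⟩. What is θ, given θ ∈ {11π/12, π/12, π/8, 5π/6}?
5π/6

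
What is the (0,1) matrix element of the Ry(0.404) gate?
-0.2006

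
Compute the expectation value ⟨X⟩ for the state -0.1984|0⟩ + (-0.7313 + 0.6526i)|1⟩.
0.2902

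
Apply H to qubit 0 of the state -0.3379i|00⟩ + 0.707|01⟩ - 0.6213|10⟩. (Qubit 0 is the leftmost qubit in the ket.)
(-0.4393 - 0.2389i)|00⟩ + 0.4999|01⟩ + (0.4393 - 0.2389i)|10⟩ + 0.4999|11⟩

H on qubit 0 mixes each pair of kets that differ only in qubit 0: amplitudes (a, b) of (|…0…⟩, |…1…⟩) become ((a + b)/√2, (a − b)/√2). Kets absent from the input have amplitude 0.
(|00⟩, |10⟩): (a, b) = (-0.3379i, -0.6213) → ((-0.4393 - 0.2389i), (0.4393 - 0.2389i))
(|01⟩, |11⟩): (a, b) = (0.707, 0) → (0.4999, 0.4999)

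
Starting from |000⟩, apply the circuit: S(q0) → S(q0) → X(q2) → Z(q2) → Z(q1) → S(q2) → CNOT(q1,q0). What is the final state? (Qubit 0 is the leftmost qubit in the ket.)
-i|001⟩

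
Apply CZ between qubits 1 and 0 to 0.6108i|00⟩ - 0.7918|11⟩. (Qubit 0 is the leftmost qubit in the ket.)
0.6108i|00⟩ + 0.7918|11⟩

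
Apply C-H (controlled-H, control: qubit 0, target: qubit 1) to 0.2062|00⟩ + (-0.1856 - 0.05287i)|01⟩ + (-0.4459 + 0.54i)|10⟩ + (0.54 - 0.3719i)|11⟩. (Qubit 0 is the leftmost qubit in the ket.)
0.2062|00⟩ + (-0.1856 - 0.05287i)|01⟩ + (0.06654 + 0.1189i)|10⟩ + (-0.6971 + 0.6448i)|11⟩

C-H leaves the control-|0⟩ kets |00⟩, |01⟩ unchanged and applies H to qubit 1 on the control-|1⟩ pair (|10⟩, |11⟩).
H = [[1/√2, 1/√2], [1/√2, -1/√2]].
With a = amp(|10⟩) = (-0.4459 + 0.54i) and b = amp(|11⟩) = (0.54 - 0.3719i):
new amp(|10⟩) = (1/√2)·a + (1/√2)·b = (0.06654 + 0.1189i)
new amp(|11⟩) = (1/√2)·a + (-1/√2)·b = (-0.6971 + 0.6448i)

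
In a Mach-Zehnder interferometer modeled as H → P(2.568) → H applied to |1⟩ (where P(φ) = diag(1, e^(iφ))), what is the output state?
(0.92 - 0.2713i)|0⟩ + (0.08002 + 0.2713i)|1⟩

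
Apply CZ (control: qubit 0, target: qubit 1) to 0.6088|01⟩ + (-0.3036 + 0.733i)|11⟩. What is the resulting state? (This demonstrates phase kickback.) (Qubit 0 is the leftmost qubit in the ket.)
0.6088|01⟩ + (0.3036 - 0.733i)|11⟩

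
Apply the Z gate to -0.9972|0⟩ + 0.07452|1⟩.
-0.9972|0⟩ - 0.07452|1⟩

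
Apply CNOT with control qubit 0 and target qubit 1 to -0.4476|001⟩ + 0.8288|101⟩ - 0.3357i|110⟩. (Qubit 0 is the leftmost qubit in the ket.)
-0.4476|001⟩ - 0.3357i|100⟩ + 0.8288|111⟩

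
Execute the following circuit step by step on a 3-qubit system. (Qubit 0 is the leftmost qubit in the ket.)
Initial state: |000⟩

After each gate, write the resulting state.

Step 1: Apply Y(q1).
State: i|010⟩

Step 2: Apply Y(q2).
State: -|011⟩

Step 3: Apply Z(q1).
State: |011⟩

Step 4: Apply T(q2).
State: (1/√2 + (1/√2)i)|011⟩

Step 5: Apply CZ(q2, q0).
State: (1/√2 + (1/√2)i)|011⟩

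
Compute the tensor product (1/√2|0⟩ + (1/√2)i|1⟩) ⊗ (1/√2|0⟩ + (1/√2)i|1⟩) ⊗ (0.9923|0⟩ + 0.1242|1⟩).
0.4962|000⟩ + 0.0621|001⟩ + 0.4962i|010⟩ + 0.0621i|011⟩ + 0.4962i|100⟩ + 0.0621i|101⟩ - 0.4962|110⟩ - 0.0621|111⟩

amp(|b₁b₂…⟩) = product of the factor amplitudes for bits b₁, b₂, …; only kets whose every factor amplitude is nonzero survive.
|000⟩: (1/√2)(1/√2)(0.9923) = 0.4962
|001⟩: (1/√2)(1/√2)(0.1242) = 0.0621
|010⟩: (1/√2)((1/√2)i)(0.9923) = 0.4962i
|011⟩: (1/√2)((1/√2)i)(0.1242) = 0.0621i
|100⟩: ((1/√2)i)(1/√2)(0.9923) = 0.4962i
|101⟩: ((1/√2)i)(1/√2)(0.1242) = 0.0621i
|110⟩: ((1/√2)i)((1/√2)i)(0.9923) = -0.4962
|111⟩: ((1/√2)i)((1/√2)i)(0.1242) = -0.0621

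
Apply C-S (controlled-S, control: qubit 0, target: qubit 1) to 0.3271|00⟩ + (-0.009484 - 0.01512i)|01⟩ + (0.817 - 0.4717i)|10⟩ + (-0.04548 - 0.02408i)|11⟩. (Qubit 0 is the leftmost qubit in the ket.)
0.3271|00⟩ + (-0.009484 - 0.01512i)|01⟩ + (0.817 - 0.4717i)|10⟩ + (0.02408 - 0.04548i)|11⟩

C-S leaves the control-|0⟩ kets |00⟩, |01⟩ unchanged and applies S to qubit 1 on the control-|1⟩ pair (|10⟩, |11⟩).
S = [[1, 0], [0, i]].
With a = amp(|10⟩) = (0.817 - 0.4717i) and b = amp(|11⟩) = (-0.04548 - 0.02408i):
new amp(|10⟩) = (1)·a = (0.817 - 0.4717i)
new amp(|11⟩) = (i)·b = (0.02408 - 0.04548i)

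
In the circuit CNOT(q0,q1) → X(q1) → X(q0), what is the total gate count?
3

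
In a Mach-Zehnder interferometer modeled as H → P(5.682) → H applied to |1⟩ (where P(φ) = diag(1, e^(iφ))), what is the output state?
(0.08767 + 0.2828i)|0⟩ + (0.9123 - 0.2828i)|1⟩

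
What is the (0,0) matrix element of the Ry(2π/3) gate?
1/2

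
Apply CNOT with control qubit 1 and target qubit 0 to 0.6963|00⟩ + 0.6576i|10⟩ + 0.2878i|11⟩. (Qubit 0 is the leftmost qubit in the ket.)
0.6963|00⟩ + 0.2878i|01⟩ + 0.6576i|10⟩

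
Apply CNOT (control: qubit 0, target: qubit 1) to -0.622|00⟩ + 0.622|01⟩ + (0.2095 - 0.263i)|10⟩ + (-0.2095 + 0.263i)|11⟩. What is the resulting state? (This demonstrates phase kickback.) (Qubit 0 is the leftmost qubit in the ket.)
-0.622|00⟩ + 0.622|01⟩ + (-0.2095 + 0.263i)|10⟩ + (0.2095 - 0.263i)|11⟩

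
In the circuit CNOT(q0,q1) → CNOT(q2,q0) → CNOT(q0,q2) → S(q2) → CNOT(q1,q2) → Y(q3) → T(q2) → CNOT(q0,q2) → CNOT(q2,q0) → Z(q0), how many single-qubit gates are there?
4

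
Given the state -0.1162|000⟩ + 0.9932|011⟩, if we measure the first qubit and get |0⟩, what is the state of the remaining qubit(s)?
-0.1162|00⟩ + 0.9932|11⟩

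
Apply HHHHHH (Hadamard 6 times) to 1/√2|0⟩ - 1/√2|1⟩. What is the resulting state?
1/√2|0⟩ - 1/√2|1⟩

H² = I, so an even number of Hadamards cancels: H^6 = I and the state is unchanged.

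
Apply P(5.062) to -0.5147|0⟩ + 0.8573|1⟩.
-0.5147|0⟩ + (0.2937 - 0.8054i)|1⟩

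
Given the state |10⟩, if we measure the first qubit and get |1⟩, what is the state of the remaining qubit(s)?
|0⟩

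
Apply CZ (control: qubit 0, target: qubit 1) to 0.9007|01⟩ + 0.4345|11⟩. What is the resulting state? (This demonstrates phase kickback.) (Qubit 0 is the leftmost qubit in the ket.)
0.9007|01⟩ - 0.4345|11⟩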